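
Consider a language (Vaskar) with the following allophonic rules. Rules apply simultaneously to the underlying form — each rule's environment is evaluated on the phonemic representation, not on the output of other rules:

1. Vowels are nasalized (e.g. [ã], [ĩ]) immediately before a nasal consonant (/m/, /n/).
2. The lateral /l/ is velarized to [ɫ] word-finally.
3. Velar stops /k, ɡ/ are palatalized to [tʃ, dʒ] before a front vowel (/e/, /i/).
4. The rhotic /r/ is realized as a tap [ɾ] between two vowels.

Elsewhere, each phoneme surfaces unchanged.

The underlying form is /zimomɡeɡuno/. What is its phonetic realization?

/z/ stays [z].
Rule 1 applies to /i/ (between /z/ and /m/: before a nasal consonant) → [ĩ].
/m/ (between /i/ and /o/) is unaffected → [m].
/o/ — between /m/ and /m/, before a nasal consonant — surfaces as [õ] (rule 1).
/m/ (between /o/ and /ɡ/): no rule targets it → [m].
Rule 3 applies to /ɡ/ (between /m/ and /e/: before a front vowel) → [dʒ].
/e/ (between /ɡ/ and /ɡ/) is in the target of rule 1 but the environment (before a nasal consonant) is not met → [e].
/ɡ/ — between /e/ and /u/; rule 3 does not apply here → [ɡ].
/u/ (between /ɡ/ and /n/) occurs before a nasal consonant → [ũ] by rule 1.
/n/ stays [n].
/o/ (word-final) fails the environment for rule 1, so it stays [o].

[zĩmõmdʒeɡũno]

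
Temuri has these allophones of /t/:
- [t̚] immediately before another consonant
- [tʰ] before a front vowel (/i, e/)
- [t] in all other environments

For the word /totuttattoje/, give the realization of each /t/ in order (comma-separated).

[t], [t], [t̚], [t], [t̚], [t]

Occurrence 1 (position 1): no conditioning environment matches → elsewhere allophone [t].
Occurrence 2 (position 3): no conditioning environment matches → elsewhere allophone [t].
Occurrence 3 (position 5): immediately before another consonant → [t̚].
Occurrence 4 (position 6): no conditioning environment matches → elsewhere allophone [t].
Occurrence 5 (position 8): immediately before another consonant → [t̚].
Occurrence 6 (position 9): no conditioning environment matches → elsewhere allophone [t].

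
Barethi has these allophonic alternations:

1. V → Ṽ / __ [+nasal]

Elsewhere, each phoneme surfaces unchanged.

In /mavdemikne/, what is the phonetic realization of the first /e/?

[ẽ]

Rule 1 applies to /e/ (between /d/ and /m/: before a nasal consonant) → [ẽ].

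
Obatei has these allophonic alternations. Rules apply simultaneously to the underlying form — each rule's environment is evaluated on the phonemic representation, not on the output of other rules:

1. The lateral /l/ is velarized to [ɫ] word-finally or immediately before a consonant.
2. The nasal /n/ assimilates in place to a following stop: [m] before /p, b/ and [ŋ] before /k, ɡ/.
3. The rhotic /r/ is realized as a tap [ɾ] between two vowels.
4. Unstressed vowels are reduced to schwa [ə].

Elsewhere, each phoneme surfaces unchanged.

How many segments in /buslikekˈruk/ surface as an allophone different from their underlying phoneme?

3

Segments that undergo a rule: /u/ → [ə] (rule 4); /i/ → [ə] (rule 4); /e/ → [ə] (rule 4).
All other segments surface unchanged.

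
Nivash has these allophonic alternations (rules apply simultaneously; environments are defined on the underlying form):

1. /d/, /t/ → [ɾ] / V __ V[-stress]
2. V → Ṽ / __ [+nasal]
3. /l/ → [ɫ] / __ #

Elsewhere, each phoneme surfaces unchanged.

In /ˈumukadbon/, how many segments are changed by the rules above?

Segments that undergo a rule: /u/ → [ũ] (rule 2); /o/ → [õ] (rule 2).
All other segments surface unchanged.

2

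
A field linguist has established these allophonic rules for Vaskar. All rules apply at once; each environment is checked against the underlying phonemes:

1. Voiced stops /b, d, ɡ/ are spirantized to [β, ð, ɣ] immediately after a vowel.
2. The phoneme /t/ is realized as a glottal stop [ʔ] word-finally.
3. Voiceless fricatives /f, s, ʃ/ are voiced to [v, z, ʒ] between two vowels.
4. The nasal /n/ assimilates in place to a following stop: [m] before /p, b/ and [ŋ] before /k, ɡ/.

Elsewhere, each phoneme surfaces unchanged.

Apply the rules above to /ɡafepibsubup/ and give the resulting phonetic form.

/ɡ/ (word-initial) is in the target of rule 1 but the environment (immediately after a vowel) is not met → [ɡ].
/a/ stays [a].
Rule 3 applies to /f/ (between /a/ and /e/: between two vowels) → [v].
/e/ (between /f/ and /p/) is unaffected → [e].
/p/ (between /e/ and /i/): no rule targets it → [p].
/i/ (between /p/ and /b/): no rule targets it → [i].
Rule 1 applies to /b/ (between /i/ and /s/: immediately after a vowel) → [β].
/s/ (between /b/ and /u/) is in the target of rule 3 but the environment (between two vowels) is not met → [s].
/u/ (between /s/ and /b/) is unaffected → [u].
/b/ — between /u/ and /u/, immediately after a vowel — surfaces as [β] (rule 1).
/u/ (between /b/ and /p/): no rule targets it → [u].
/p/ — not in any rule's target class → [p].

[ɡavepiβsuβup]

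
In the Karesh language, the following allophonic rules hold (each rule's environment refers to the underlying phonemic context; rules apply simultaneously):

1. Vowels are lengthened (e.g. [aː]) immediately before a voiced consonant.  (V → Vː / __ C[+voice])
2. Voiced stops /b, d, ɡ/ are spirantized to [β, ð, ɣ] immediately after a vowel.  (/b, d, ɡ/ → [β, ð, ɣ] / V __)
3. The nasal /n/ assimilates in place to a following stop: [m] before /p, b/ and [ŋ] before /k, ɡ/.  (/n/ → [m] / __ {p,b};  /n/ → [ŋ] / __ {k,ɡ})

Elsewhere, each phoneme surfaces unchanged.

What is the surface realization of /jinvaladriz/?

[jiːnvaːlaːðriːz]

/j/ (word-initial): no rule targets it → [j].
/i/ (between /j/ and /n/): before a voiced consonant, so rule 1 applies → [iː].
/n/ (between /i/ and /v/) fails the environment for rule 3, so it stays [n].
/v/ (between /n/ and /a/) is unaffected → [v].
/a/ (between /v/ and /l/) occurs before a voiced consonant → [aː] by rule 1.
/l/ stays [l].
/a/ (between /l/ and /d/) occurs before a voiced consonant → [aː] by rule 1.
/d/ — between /a/ and /r/, immediately after a vowel — surfaces as [ð] (rule 2).
/r/ stays [r].
/i/ meets the environment for rule 1 (before a voiced consonant) → [iː].
/z/ (word-final): no rule targets it → [z].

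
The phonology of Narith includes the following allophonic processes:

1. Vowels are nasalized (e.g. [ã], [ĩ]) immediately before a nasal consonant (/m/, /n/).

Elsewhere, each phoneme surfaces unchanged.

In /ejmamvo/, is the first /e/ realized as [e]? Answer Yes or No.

/e/ (word-initial) is in the target of rule 1 but the environment (before a nasal consonant) is not met → [e].
The actual realization is [e], which matches [e].

Yes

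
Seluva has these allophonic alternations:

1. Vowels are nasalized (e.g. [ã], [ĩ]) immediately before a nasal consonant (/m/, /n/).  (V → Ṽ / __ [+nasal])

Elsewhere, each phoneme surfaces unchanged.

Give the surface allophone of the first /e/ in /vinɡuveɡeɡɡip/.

/e/ (between /v/ and /ɡ/): rule 1 targets it, but not before a nasal consonant → unchanged [e].

[e]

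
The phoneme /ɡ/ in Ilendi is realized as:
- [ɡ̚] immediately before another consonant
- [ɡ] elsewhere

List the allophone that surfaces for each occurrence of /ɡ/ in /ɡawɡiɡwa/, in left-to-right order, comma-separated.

Occurrence 1 (position 1): no conditioning environment matches → elsewhere allophone [ɡ].
Occurrence 2 (position 4): no conditioning environment matches → elsewhere allophone [ɡ].
Occurrence 3 (position 6): immediately before another consonant → [ɡ̚].

[ɡ], [ɡ], [ɡ̚]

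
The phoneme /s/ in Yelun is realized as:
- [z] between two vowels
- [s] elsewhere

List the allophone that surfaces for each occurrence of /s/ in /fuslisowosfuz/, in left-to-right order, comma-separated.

Occurrence 1 (position 3): no conditioning environment matches → elsewhere allophone [s].
Occurrence 2 (position 6): between two vowels → [z].
Occurrence 3 (position 10): no conditioning environment matches → elsewhere allophone [s].

[s], [z], [s]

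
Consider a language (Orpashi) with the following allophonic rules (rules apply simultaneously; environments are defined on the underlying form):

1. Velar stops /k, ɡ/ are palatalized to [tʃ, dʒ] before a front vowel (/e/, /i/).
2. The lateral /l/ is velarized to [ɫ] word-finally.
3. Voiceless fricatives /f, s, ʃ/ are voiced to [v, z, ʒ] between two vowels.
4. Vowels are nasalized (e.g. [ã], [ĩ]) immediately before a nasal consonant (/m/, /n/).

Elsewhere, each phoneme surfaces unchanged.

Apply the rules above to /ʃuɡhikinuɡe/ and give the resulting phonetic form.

/ʃ/ (word-initial): rule 3 targets it, but not between two vowels → unchanged [ʃ].
/u/ — between /ʃ/ and /ɡ/; rule 4 does not apply here → [u].
/ɡ/ (between /u/ and /h/): rule 1 targets it, but not before a front vowel → unchanged [ɡ].
/h/ stays [h].
/i/ (between /h/ and /k/) is in the target of rule 4 but the environment (before a nasal consonant) is not met → [i].
Rule 1 applies to /k/ (between /i/ and /i/: before a front vowel) → [tʃ].
/i/ meets the environment for rule 4 (before a nasal consonant) → [ĩ].
/n/ stays [n].
/u/ (between /n/ and /ɡ/) fails the environment for rule 4, so it stays [u].
/ɡ/ (between /u/ and /e/) occurs before a front vowel → [dʒ] by rule 1.
/e/ (word-final) is in the target of rule 4 but the environment (before a nasal consonant) is not met → [e].

[ʃuɡhitʃĩnudʒe]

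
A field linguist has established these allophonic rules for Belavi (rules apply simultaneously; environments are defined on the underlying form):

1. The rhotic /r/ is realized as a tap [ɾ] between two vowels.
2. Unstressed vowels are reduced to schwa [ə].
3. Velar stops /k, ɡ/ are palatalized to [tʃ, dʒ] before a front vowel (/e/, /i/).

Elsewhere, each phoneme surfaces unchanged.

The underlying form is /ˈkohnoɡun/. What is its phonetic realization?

[ˈkohnəɡən]

/k/ (word-initial) fails the environment for rule 3, so it stays [k].
/o/ (between /k/ and /h/) is in the target of rule 2 but the environment (in an unstressed syllable) is not met → [o].
/h/ (between /o/ and /n/): no rule targets it → [h].
/n/ (between /h/ and /o/) is unaffected → [n].
Rule 2 applies to /o/ (between /n/ and /ɡ/: in an unstressed syllable) → [ə].
/ɡ/ (between /o/ and /u/) fails the environment for rule 3, so it stays [ɡ].
/u/ (between /ɡ/ and /n/) occurs in an unstressed syllable → [ə] by rule 2.
/n/ (word-final) is unaffected → [n].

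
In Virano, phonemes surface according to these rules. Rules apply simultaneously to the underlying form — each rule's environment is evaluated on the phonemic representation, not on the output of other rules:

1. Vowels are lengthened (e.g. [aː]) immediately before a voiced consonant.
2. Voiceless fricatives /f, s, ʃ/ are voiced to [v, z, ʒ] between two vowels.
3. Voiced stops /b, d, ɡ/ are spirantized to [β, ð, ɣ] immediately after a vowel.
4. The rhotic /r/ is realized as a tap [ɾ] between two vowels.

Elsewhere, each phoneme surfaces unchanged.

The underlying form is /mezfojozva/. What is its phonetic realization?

/m/ (word-initial) is unaffected → [m].
/e/ — between /m/ and /z/, before a voiced consonant — surfaces as [eː] (rule 1).
/z/ stays [z].
/f/ (between /z/ and /o/) is in the target of rule 2 but the environment (between two vowels) is not met → [f].
Rule 1 applies to /o/ (between /f/ and /j/: before a voiced consonant) → [oː].
/j/ (between /o/ and /o/) is unaffected → [j].
Rule 1 applies to /o/ (between /j/ and /z/: before a voiced consonant) → [oː].
/z/ (between /o/ and /v/) is unaffected → [z].
/v/ (between /z/ and /a/): no rule targets it → [v].
/a/ (word-final) is in the target of rule 1 but the environment (before a voiced consonant) is not met → [a].

[meːzfoːjoːzva]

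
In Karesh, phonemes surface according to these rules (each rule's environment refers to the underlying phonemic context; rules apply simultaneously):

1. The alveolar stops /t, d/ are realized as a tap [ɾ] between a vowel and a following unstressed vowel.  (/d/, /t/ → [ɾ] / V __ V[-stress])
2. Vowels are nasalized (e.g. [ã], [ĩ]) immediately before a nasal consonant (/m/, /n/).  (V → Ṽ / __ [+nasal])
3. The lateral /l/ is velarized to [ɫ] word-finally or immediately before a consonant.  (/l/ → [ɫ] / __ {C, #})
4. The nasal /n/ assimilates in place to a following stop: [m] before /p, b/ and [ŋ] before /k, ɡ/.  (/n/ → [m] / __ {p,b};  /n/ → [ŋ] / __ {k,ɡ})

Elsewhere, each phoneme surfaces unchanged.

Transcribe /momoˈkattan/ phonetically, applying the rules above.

/m/ — not in any rule's target class → [m].
/o/ (between /m/ and /m/) occurs before a nasal consonant → [õ] by rule 2.
/m/ — not in any rule's target class → [m].
/o/ — between /m/ and /k/; rule 2 does not apply here → [o].
/k/ (between /o/ and /a/): no rule targets it → [k].
/a/ — between /k/ and /t/; rule 2 does not apply here → [a].
/t/ (between /a/ and /t/) fails the environment for rule 1, so it stays [t].
/t/ (between /t/ and /a/): rule 1 targets it, but not between a vowel and a following unstressed vowel → unchanged [t].
/a/ — between /t/ and /n/, before a nasal consonant — surfaces as [ã] (rule 2).
/n/ — word-final; rule 4 does not apply here → [n].

[mõmoˈkattãn]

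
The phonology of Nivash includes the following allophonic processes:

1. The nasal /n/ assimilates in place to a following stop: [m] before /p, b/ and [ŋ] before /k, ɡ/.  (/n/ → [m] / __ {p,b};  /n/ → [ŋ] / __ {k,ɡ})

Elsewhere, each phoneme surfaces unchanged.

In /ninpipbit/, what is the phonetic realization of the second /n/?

[m]

/n/ — between /i/ and /p/, before a labial or velar stop — surfaces as [m] (rule 1).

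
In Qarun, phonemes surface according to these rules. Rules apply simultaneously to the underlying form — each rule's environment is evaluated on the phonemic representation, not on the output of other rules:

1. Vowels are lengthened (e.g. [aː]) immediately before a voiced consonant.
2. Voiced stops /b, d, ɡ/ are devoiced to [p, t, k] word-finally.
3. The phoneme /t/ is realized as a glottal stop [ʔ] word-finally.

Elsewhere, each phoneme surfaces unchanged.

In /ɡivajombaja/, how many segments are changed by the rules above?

4

Segments that undergo a rule: /i/ → [iː] (rule 1); /a/ → [aː] (rule 1); /o/ → [oː] (rule 1); /a/ → [aː] (rule 1).
All other segments surface unchanged.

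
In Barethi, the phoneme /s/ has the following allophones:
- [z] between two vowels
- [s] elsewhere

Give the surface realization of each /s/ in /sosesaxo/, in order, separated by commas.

[s], [z], [z]

Occurrence 1 (position 1): no conditioning environment matches → elsewhere allophone [s].
Occurrence 2 (position 3): between two vowels → [z].
Occurrence 3 (position 5): between two vowels → [z].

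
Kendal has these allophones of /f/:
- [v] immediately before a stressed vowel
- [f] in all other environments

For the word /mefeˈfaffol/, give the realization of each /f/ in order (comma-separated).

[f], [v], [f], [f]

Occurrence 1 (position 3): no conditioning environment matches → elsewhere allophone [f].
Occurrence 2 (position 5): immediately before a stressed vowel → [v].
Occurrence 3 (position 7): no conditioning environment matches → elsewhere allophone [f].
Occurrence 4 (position 8): no conditioning environment matches → elsewhere allophone [f].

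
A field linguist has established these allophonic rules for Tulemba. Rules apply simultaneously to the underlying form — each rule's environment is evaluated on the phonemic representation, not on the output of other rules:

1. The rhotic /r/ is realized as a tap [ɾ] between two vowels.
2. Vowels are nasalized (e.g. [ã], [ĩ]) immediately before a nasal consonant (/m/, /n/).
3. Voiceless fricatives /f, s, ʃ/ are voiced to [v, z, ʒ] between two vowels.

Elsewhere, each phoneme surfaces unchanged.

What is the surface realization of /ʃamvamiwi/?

[ʃãmvãmiwi]

/ʃ/ (word-initial) fails the environment for rule 3, so it stays [ʃ].
/a/ (between /ʃ/ and /m/): before a nasal consonant, so rule 2 applies → [ã].
/a/ — between /v/ and /m/, before a nasal consonant — surfaces as [ã] (rule 2).
/i/ (between /m/ and /w/) fails the environment for rule 2, so it stays [i].
/i/ (word-final): rule 2 targets it, but not before a nasal consonant → unchanged [i].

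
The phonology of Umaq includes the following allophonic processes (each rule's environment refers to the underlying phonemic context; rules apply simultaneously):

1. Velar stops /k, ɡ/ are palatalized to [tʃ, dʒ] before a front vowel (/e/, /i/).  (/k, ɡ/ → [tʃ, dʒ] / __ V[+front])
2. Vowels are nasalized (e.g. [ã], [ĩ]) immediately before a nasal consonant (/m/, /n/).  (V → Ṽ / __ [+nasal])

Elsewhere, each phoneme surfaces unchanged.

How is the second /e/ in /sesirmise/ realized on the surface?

[e]

/e/ (word-final): rule 2 targets it, but not before a nasal consonant → unchanged [e].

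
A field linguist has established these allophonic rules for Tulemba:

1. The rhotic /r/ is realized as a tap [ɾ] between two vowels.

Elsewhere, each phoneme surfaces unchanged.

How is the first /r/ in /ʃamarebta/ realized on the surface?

[ɾ]

/r/ — between /a/ and /e/, between two vowels — surfaces as [ɾ] (rule 1).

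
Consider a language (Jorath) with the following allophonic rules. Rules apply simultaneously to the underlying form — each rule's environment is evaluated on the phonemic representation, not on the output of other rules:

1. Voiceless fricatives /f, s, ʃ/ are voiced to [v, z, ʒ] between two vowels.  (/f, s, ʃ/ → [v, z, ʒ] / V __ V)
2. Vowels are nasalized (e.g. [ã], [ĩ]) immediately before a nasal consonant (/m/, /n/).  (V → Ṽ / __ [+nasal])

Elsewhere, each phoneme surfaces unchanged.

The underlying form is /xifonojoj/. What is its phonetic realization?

[xivõnojoj]

/x/ — not in any rule's target class → [x].
/i/ (between /x/ and /f/): rule 2 targets it, but not before a nasal consonant → unchanged [i].
Rule 1 applies to /f/ (between /i/ and /o/: between two vowels) → [v].
/o/ (between /f/ and /n/) occurs before a nasal consonant → [õ] by rule 2.
/n/ stays [n].
/o/ (between /n/ and /j/): rule 2 targets it, but not before a nasal consonant → unchanged [o].
/j/ stays [j].
/o/ (between /j/ and /j/) is in the target of rule 2 but the environment (before a nasal consonant) is not met → [o].
/j/ stays [j].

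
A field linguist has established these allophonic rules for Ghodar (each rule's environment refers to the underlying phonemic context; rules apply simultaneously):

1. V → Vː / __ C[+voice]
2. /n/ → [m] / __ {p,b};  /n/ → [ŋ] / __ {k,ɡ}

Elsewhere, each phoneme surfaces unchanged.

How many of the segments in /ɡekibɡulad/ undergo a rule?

3

Segments that undergo a rule: /i/ → [iː] (rule 1); /u/ → [uː] (rule 1); /a/ → [aː] (rule 1).
All other segments surface unchanged.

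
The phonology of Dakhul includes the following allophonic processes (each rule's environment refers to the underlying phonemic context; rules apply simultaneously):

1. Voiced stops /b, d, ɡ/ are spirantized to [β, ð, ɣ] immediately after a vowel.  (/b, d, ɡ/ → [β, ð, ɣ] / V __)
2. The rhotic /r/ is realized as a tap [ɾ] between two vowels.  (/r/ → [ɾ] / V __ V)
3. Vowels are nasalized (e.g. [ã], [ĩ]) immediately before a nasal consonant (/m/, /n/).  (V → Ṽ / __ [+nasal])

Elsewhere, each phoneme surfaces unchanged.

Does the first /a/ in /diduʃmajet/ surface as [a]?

Yes

/a/ (between /m/ and /j/) is in the target of rule 3 but the environment (before a nasal consonant) is not met → [a].
The actual realization is [a], which matches [a].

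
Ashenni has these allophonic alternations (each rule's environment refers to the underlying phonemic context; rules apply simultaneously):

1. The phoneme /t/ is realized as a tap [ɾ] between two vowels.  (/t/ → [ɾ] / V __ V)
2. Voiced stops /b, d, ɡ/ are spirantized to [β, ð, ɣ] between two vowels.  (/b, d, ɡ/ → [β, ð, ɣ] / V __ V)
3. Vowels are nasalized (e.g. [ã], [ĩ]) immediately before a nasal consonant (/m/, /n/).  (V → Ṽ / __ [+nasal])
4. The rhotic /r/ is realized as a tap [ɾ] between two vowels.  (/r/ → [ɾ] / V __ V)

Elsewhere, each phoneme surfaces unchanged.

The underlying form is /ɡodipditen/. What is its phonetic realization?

[ɡoðipdiɾẽn]

/ɡ/ (word-initial): rule 2 targets it, but not between two vowels → unchanged [ɡ].
/o/ — between /ɡ/ and /d/; rule 3 does not apply here → [o].
/d/ meets the environment for rule 2 (between two vowels) → [ð].
/i/ (between /d/ and /p/): rule 3 targets it, but not before a nasal consonant → unchanged [i].
/p/ (between /i/ and /d/) is unaffected → [p].
/d/ — between /p/ and /i/; rule 2 does not apply here → [d].
/i/ (between /d/ and /t/): rule 3 targets it, but not before a nasal consonant → unchanged [i].
/t/ — between /i/ and /e/, between two vowels — surfaces as [ɾ] (rule 1).
/e/ — between /t/ and /n/, before a nasal consonant — surfaces as [ẽ] (rule 3).
/n/ (word-final): no rule targets it → [n].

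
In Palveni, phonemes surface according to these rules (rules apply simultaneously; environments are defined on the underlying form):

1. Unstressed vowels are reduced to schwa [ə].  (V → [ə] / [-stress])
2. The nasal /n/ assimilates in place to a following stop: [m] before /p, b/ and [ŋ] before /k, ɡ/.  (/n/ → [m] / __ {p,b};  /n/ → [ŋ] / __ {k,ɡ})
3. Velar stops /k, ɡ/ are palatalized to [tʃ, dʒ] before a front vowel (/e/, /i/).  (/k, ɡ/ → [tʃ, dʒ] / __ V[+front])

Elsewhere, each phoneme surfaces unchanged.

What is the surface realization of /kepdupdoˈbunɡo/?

Rule 3 applies to /k/ (word-initial: before a front vowel) → [tʃ].
/e/ (between /k/ and /p/) occurs in an unstressed syllable → [ə] by rule 1.
/p/ (between /e/ and /d/): no rule targets it → [p].
/d/ — not in any rule's target class → [d].
/u/ — between /d/ and /p/, in an unstressed syllable — surfaces as [ə] (rule 1).
/p/ (between /u/ and /d/) is unaffected → [p].
/d/ — not in any rule's target class → [d].
/o/ — between /d/ and /b/, in an unstressed syllable — surfaces as [ə] (rule 1).
/b/ (between /o/ and /u/) is unaffected → [b].
/u/ — between /b/ and /n/; rule 1 does not apply here → [u].
/n/ — between /u/ and /ɡ/, before a labial or velar stop — surfaces as [ŋ] (rule 2).
/ɡ/ (between /n/ and /o/) fails the environment for rule 3, so it stays [ɡ].
Rule 1 applies to /o/ (word-final: in an unstressed syllable) → [ə].

[tʃəpdəpdəˈbuŋɡə]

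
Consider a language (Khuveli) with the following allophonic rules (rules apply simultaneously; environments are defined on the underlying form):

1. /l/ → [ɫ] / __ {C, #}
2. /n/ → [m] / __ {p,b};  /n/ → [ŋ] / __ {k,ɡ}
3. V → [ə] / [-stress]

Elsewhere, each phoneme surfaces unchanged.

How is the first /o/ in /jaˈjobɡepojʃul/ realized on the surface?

[o]

/o/ (between /j/ and /b/) fails the environment for rule 3, so it stays [o].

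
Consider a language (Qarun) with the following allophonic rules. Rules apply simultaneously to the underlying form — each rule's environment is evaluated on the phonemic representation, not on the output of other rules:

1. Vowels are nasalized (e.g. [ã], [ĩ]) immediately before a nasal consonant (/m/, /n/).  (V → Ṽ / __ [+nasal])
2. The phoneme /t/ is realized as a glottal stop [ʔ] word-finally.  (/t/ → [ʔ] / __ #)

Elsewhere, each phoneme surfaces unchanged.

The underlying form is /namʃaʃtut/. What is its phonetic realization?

/n/ (word-initial) is unaffected → [n].
/a/ (between /n/ and /m/): before a nasal consonant, so rule 1 applies → [ã].
/m/ (between /a/ and /ʃ/) is unaffected → [m].
/ʃ/ (between /m/ and /a/): no rule targets it → [ʃ].
/a/ — between /ʃ/ and /ʃ/; rule 1 does not apply here → [a].
/ʃ/ (between /a/ and /t/) is unaffected → [ʃ].
/t/ (between /ʃ/ and /u/): rule 2 targets it, but not word-finally → unchanged [t].
/u/ — between /t/ and /t/; rule 1 does not apply here → [u].
/t/ (word-final): word-finally, so rule 2 applies → [ʔ].

[nãmʃaʃtuʔ]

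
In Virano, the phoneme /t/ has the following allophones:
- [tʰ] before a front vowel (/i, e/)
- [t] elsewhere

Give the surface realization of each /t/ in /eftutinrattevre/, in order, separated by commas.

Occurrence 1 (position 3): no conditioning environment matches → elsewhere allophone [t].
Occurrence 2 (position 5): before a front vowel (/i, e/) → [tʰ].
Occurrence 3 (position 10): no conditioning environment matches → elsewhere allophone [t].
Occurrence 4 (position 11): before a front vowel (/i, e/) → [tʰ].

[t], [tʰ], [t], [tʰ]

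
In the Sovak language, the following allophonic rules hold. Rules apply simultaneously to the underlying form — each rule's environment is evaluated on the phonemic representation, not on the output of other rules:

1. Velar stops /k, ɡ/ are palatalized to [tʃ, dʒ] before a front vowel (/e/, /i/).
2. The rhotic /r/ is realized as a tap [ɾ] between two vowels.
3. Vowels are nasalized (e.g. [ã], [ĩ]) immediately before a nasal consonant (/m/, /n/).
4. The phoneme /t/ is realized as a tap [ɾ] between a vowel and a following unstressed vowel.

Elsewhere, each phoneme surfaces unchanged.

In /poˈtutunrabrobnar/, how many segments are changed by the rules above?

Segments that undergo a rule: /t/ → [ɾ] (rule 4); /u/ → [ũ] (rule 3).
All other segments surface unchanged.

2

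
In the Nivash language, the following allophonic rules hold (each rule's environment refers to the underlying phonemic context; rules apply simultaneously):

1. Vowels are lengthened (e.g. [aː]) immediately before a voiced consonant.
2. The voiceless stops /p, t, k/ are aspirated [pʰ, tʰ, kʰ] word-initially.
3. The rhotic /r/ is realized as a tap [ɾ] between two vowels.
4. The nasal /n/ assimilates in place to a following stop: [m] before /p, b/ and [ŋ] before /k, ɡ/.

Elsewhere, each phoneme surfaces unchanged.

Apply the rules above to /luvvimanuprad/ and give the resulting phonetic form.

[luːvviːmaːnupraːd]

/l/ stays [l].
/u/ meets the environment for rule 1 (before a voiced consonant) → [uː].
/v/ (between /u/ and /v/): no rule targets it → [v].
/v/ (between /v/ and /i/): no rule targets it → [v].
Rule 1 applies to /i/ (between /v/ and /m/: before a voiced consonant) → [iː].
/m/ — not in any rule's target class → [m].
/a/ — between /m/ and /n/, before a voiced consonant — surfaces as [aː] (rule 1).
/n/ (between /a/ and /u/) is in the target of rule 4 but the environment (before a labial or velar stop) is not met → [n].
/u/ (between /n/ and /p/) fails the environment for rule 1, so it stays [u].
/p/ (between /u/ and /r/) is in the target of rule 2 but the environment (word-initially) is not met → [p].
/r/ (between /p/ and /a/): rule 3 targets it, but not between two vowels → unchanged [r].
/a/ (between /r/ and /d/) occurs before a voiced consonant → [aː] by rule 1.
/d/ stays [d].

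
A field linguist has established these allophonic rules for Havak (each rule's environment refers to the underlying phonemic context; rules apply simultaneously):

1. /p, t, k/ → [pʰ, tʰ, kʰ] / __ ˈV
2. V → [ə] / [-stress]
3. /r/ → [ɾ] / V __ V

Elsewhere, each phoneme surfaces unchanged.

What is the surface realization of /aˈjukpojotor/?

[əˈjukpəjətər]

/a/ meets the environment for rule 2 (in an unstressed syllable) → [ə].
/j/ (between /a/ and /u/) is unaffected → [j].
/u/ (between /j/ and /k/) is in the target of rule 2 but the environment (in an unstressed syllable) is not met → [u].
/k/ (between /u/ and /p/): rule 1 targets it, but not immediately before a stressed vowel → unchanged [k].
/p/ (between /k/ and /o/): rule 1 targets it, but not immediately before a stressed vowel → unchanged [p].
/o/ meets the environment for rule 2 (in an unstressed syllable) → [ə].
/j/ — not in any rule's target class → [j].
/o/ (between /j/ and /t/): in an unstressed syllable, so rule 2 applies → [ə].
/t/ (between /o/ and /o/): rule 1 targets it, but not immediately before a stressed vowel → unchanged [t].
/o/ — between /t/ and /r/, in an unstressed syllable — surfaces as [ə] (rule 2).
/r/ — word-final; rule 3 does not apply here → [r].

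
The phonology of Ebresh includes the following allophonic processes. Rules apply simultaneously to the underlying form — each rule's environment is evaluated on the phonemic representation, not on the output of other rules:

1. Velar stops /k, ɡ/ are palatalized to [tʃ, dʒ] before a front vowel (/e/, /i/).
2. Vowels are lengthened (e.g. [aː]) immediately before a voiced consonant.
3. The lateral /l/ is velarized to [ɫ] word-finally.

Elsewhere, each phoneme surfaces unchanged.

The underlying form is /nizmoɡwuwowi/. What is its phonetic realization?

/n/ (word-initial) is unaffected → [n].
/i/ — between /n/ and /z/, before a voiced consonant — surfaces as [iː] (rule 2).
/z/ (between /i/ and /m/): no rule targets it → [z].
/m/ — not in any rule's target class → [m].
/o/ meets the environment for rule 2 (before a voiced consonant) → [oː].
/ɡ/ (between /o/ and /w/) is in the target of rule 1 but the environment (before a front vowel) is not met → [ɡ].
/w/ (between /ɡ/ and /u/): no rule targets it → [w].
/u/ (between /w/ and /w/): before a voiced consonant, so rule 2 applies → [uː].
/w/ (between /u/ and /o/): no rule targets it → [w].
/o/ (between /w/ and /w/): before a voiced consonant, so rule 2 applies → [oː].
/w/ (between /o/ and /i/): no rule targets it → [w].
/i/ (word-final): rule 2 targets it, but not before a voiced consonant → unchanged [i].

[niːzmoːɡwuːwoːwi]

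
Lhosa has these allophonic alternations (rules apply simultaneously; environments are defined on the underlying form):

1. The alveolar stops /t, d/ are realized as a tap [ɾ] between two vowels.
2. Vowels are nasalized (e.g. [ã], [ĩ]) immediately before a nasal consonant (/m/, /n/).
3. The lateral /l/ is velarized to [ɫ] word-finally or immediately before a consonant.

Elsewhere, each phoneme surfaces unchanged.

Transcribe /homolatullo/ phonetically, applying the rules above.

/h/ stays [h].
/o/ (between /h/ and /m/) occurs before a nasal consonant → [õ] by rule 2.
/m/ (between /o/ and /o/): no rule targets it → [m].
/o/ (between /m/ and /l/): rule 2 targets it, but not before a nasal consonant → unchanged [o].
/l/ — between /o/ and /a/; rule 3 does not apply here → [l].
/a/ (between /l/ and /t/) fails the environment for rule 2, so it stays [a].
/t/ (between /a/ and /u/) occurs between two vowels → [ɾ] by rule 1.
/u/ (between /t/ and /l/) fails the environment for rule 2, so it stays [u].
/l/ meets the environment for rule 3 (word-finally or immediately before a consonant) → [ɫ].
/l/ — between /l/ and /o/; rule 3 does not apply here → [l].
/o/ (word-final): rule 2 targets it, but not before a nasal consonant → unchanged [o].

[hõmolaɾuɫlo]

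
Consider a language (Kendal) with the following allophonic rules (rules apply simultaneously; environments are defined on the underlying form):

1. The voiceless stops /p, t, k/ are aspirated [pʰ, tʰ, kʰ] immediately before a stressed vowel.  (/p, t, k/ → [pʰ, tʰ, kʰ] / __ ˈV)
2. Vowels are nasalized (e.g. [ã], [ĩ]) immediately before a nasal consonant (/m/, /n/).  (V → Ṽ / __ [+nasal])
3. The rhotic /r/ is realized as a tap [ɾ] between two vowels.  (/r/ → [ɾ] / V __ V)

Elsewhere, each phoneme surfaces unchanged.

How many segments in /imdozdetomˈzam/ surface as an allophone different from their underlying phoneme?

Segments that undergo a rule: /i/ → [ĩ] (rule 2); /o/ → [õ] (rule 2); /a/ → [ã] (rule 2).
All other segments surface unchanged.

3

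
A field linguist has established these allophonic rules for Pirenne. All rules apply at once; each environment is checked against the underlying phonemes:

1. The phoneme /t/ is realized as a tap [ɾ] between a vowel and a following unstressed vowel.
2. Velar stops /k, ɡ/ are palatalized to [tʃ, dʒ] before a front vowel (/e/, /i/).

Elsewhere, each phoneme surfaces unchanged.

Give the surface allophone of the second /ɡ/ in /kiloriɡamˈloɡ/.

[ɡ]

/ɡ/ (word-final): rule 2 targets it, but not before a front vowel → unchanged [ɡ].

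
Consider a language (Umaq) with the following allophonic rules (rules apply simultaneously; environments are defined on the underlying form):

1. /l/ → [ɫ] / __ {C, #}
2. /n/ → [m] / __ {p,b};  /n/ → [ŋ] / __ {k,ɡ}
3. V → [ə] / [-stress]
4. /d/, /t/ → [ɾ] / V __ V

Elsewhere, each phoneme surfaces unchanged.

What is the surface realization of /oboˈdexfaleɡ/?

/o/ (word-initial) occurs in an unstressed syllable → [ə] by rule 3.
/b/ (between /o/ and /o/): no rule targets it → [b].
/o/ meets the environment for rule 3 (in an unstressed syllable) → [ə].
/d/ (between /o/ and /e/) occurs between two vowels → [ɾ] by rule 4.
/e/ (between /d/ and /x/) fails the environment for rule 3, so it stays [e].
/x/ stays [x].
/f/ (between /x/ and /a/) is unaffected → [f].
/a/ meets the environment for rule 3 (in an unstressed syllable) → [ə].
/l/ (between /a/ and /e/) is in the target of rule 1 but the environment (word-finally or immediately before a consonant) is not met → [l].
Rule 3 applies to /e/ (between /l/ and /ɡ/: in an unstressed syllable) → [ə].
/ɡ/ — not in any rule's target class → [ɡ].

[əbəˈɾexfələɡ]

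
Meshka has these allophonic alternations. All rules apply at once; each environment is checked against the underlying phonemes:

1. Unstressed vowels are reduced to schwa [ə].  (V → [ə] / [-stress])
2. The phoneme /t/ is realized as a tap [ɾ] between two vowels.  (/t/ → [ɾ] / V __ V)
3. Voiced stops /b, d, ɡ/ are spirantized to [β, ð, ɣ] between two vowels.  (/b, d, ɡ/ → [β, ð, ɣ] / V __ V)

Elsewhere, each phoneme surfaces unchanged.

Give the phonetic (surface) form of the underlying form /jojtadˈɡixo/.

/j/ (word-initial) is unaffected → [j].
/o/ meets the environment for rule 1 (in an unstressed syllable) → [ə].
/j/ stays [j].
/t/ (between /j/ and /a/) is in the target of rule 2 but the environment (between two vowels) is not met → [t].
/a/ meets the environment for rule 1 (in an unstressed syllable) → [ə].
/d/ (between /a/ and /ɡ/): rule 3 targets it, but not between two vowels → unchanged [d].
/ɡ/ (between /d/ and /i/): rule 3 targets it, but not between two vowels → unchanged [ɡ].
/i/ (between /ɡ/ and /x/) fails the environment for rule 1, so it stays [i].
/x/ (between /i/ and /o/) is unaffected → [x].
/o/ — word-final, in an unstressed syllable — surfaces as [ə] (rule 1).

[jəjtədˈɡixə]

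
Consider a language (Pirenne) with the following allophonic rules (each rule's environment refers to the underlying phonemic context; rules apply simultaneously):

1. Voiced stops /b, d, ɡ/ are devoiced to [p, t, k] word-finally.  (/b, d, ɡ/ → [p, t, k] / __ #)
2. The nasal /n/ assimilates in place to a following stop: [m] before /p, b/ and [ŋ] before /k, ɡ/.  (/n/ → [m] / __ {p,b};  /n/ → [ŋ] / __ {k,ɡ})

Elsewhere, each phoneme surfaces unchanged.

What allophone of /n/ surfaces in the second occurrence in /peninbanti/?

[m]

/n/ meets the environment for rule 2 (before a labial or velar stop) → [m].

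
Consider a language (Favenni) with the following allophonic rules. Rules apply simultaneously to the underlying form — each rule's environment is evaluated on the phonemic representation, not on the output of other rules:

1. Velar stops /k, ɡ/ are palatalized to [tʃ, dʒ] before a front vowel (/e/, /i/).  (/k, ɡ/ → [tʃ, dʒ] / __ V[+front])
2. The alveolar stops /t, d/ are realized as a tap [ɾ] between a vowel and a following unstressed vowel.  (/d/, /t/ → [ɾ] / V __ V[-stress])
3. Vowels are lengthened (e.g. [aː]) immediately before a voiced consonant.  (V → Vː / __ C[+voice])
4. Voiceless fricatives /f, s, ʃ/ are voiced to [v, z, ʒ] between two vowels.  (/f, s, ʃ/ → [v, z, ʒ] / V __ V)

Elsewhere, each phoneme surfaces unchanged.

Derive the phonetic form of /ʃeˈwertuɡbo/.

/ʃ/ (word-initial) is in the target of rule 4 but the environment (between two vowels) is not met → [ʃ].
/e/ (between /ʃ/ and /w/) occurs before a voiced consonant → [eː] by rule 3.
/w/ (between /e/ and /e/) is unaffected → [w].
/e/ (between /w/ and /r/) occurs before a voiced consonant → [eː] by rule 3.
/r/ — not in any rule's target class → [r].
/t/ — between /r/ and /u/; rule 2 does not apply here → [t].
/u/ (between /t/ and /ɡ/): before a voiced consonant, so rule 3 applies → [uː].
/ɡ/ — between /u/ and /b/; rule 1 does not apply here → [ɡ].
/b/ — not in any rule's target class → [b].
/o/ (word-final) fails the environment for rule 3, so it stays [o].

[ʃeːˈweːrtuːɡbo]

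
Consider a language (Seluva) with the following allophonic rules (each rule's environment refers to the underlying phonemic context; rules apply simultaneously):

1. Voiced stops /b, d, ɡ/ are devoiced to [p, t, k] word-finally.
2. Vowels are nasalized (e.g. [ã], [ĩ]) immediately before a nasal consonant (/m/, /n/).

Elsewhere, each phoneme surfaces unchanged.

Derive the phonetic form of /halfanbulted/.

[halfãnbultet]

/h/ (word-initial) is unaffected → [h].
/a/ — between /h/ and /l/; rule 2 does not apply here → [a].
/l/ stays [l].
/f/ (between /l/ and /a/): no rule targets it → [f].
/a/ (between /f/ and /n/) occurs before a nasal consonant → [ã] by rule 2.
/n/ (between /a/ and /b/): no rule targets it → [n].
/b/ (between /n/ and /u/): rule 1 targets it, but not word-finally → unchanged [b].
/u/ (between /b/ and /l/) fails the environment for rule 2, so it stays [u].
/l/ stays [l].
/t/ (between /l/ and /e/) is unaffected → [t].
/e/ (between /t/ and /d/) is in the target of rule 2 but the environment (before a nasal consonant) is not met → [e].
/d/ (word-final) occurs word-finally → [t] by rule 1.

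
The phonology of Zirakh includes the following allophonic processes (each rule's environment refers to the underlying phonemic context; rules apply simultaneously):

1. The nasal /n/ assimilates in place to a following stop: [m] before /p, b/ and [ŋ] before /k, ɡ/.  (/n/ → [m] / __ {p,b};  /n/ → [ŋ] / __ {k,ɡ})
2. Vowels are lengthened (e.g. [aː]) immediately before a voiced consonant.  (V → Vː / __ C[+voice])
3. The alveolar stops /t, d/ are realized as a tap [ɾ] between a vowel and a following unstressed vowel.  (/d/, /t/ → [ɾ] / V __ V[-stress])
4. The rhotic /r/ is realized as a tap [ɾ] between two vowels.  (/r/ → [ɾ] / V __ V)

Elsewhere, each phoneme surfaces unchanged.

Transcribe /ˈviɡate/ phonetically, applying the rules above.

/v/ (word-initial): no rule targets it → [v].
/i/ (between /v/ and /ɡ/) occurs before a voiced consonant → [iː] by rule 2.
/ɡ/ stays [ɡ].
/a/ — between /ɡ/ and /t/; rule 2 does not apply here → [a].
/t/ (between /a/ and /e/): between a vowel and a following unstressed vowel, so rule 3 applies → [ɾ].
/e/ — word-final; rule 2 does not apply here → [e].

[ˈviːɡaɾe]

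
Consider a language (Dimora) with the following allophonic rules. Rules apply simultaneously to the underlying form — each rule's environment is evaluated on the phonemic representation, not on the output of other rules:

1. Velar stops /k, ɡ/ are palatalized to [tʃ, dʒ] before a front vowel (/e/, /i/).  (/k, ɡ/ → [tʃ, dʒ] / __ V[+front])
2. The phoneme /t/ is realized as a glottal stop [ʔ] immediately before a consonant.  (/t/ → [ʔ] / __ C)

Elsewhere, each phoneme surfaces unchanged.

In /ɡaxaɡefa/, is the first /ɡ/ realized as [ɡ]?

/ɡ/ (word-initial) is in the target of rule 1 but the environment (before a front vowel) is not met → [ɡ].
The actual realization is [ɡ], which matches [ɡ].

Yes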